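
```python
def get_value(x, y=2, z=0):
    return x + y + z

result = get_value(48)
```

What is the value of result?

Step 1: get_value(48) uses defaults y = 2, z = 0.
Step 2: Returns 48 + 2 + 0 = 50.
Step 3: result = 50

The answer is 50.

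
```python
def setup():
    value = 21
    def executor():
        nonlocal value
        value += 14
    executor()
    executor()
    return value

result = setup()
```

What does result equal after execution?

Step 1: value starts at 21.
Step 2: executor() is called 2 times, each adding 14.
Step 3: value = 21 + 14 * 2 = 49

The answer is 49.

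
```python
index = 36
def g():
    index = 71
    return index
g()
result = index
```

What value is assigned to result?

Step 1: index = 36 globally.
Step 2: g() creates a LOCAL index = 71 (no global keyword!).
Step 3: The global index is unchanged. result = 36

The answer is 36.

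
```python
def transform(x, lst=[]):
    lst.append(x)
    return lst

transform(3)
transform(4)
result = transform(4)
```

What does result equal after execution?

Step 1: Mutable default argument gotcha! The list [] is created once.
Step 2: Each call appends to the SAME list: [3], [3, 4], [3, 4, 4].
Step 3: result = [3, 4, 4]

The answer is [3, 4, 4].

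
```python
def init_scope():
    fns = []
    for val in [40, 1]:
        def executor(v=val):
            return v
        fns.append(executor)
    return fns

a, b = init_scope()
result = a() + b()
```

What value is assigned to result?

Step 1: Default argument v=val captures val at each iteration.
Step 2: a() returns 40 (captured at first iteration), b() returns 1 (captured at second).
Step 3: result = 40 + 1 = 41

The answer is 41.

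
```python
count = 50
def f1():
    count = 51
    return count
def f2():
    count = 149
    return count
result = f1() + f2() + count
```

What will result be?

Step 1: Each function shadows global count with its own local.
Step 2: f1() returns 51, f2() returns 149.
Step 3: Global count = 50 is unchanged. result = 51 + 149 + 50 = 250

The answer is 250.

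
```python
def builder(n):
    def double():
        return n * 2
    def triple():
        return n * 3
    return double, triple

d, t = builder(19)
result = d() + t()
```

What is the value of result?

Step 1: Both closures capture the same n = 19.
Step 2: d() = 19 * 2 = 38, t() = 19 * 3 = 57.
Step 3: result = 38 + 57 = 95

The answer is 95.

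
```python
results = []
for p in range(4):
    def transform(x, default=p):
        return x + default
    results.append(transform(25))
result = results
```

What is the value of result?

Step 1: Default argument default=p is evaluated at function definition time.
Step 2: Each iteration creates transform with default = current p value.
Step 3: transform(25) returns 25 + default. results = [25, 26, 27, 28]

The answer is [25, 26, 27, 28].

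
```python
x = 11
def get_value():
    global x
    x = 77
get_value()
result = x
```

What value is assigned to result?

Step 1: x = 11 globally.
Step 2: get_value() declares global x and sets it to 77.
Step 3: After get_value(), global x = 77. result = 77

The answer is 77.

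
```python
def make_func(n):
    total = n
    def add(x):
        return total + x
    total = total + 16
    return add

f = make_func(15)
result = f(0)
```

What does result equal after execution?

Step 1: make_func(15) sets total = 15, then total = 15 + 16 = 31.
Step 2: Closures capture by reference, so add sees total = 31.
Step 3: f(0) returns 31 + 0 = 31

The answer is 31.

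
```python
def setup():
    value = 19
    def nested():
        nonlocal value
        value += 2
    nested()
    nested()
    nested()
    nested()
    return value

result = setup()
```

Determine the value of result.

Step 1: value starts at 19.
Step 2: nested() is called 4 times, each adding 2.
Step 3: value = 19 + 2 * 4 = 27

The answer is 27.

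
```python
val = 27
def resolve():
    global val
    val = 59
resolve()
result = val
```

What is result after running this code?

Step 1: val = 27 globally.
Step 2: resolve() declares global val and sets it to 59.
Step 3: After resolve(), global val = 59. result = 59

The answer is 59.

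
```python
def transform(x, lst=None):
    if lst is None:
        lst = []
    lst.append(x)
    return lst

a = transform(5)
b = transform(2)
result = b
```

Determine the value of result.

Step 1: None default with guard creates a NEW list each call.
Step 2: a = [5] (fresh list). b = [2] (another fresh list).
Step 3: result = [2] (this is the fix for mutable default)

The answer is [2].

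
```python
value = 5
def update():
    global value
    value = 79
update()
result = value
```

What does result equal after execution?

Step 1: value = 5 globally.
Step 2: update() declares global value and sets it to 79.
Step 3: After update(), global value = 79. result = 79

The answer is 79.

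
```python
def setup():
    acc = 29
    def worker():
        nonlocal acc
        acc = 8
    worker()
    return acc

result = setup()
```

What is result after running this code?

Step 1: setup() sets acc = 29.
Step 2: worker() uses nonlocal to reassign acc = 8.
Step 3: result = 8

The answer is 8.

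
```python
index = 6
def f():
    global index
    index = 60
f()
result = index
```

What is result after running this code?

Step 1: index = 6 globally.
Step 2: f() declares global index and sets it to 60.
Step 3: After f(), global index = 60. result = 60

The answer is 60.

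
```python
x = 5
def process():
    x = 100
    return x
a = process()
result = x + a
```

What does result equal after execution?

Step 1: Global x = 5. process() returns local x = 100.
Step 2: a = 100. Global x still = 5.
Step 3: result = 5 + 100 = 105

The answer is 105.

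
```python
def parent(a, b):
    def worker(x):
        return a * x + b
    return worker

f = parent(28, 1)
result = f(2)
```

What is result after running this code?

Step 1: parent(28, 1) captures a = 28, b = 1.
Step 2: f(2) computes 28 * 2 + 1 = 57.
Step 3: result = 57

The answer is 57.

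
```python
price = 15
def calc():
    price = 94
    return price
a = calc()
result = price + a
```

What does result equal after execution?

Step 1: Global price = 15. calc() returns local price = 94.
Step 2: a = 94. Global price still = 15.
Step 3: result = 15 + 94 = 109

The answer is 109.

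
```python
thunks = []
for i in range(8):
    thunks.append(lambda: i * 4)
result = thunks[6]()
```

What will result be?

Step 1: All lambdas reference the same variable i (late binding).
Step 2: After the loop, i = 7. Every lambda returns i * 4.
Step 3: thunks[6]() = 7 * 4 = 28

The answer is 28.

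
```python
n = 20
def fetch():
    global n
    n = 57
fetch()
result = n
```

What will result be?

Step 1: n = 20 globally.
Step 2: fetch() declares global n and sets it to 57.
Step 3: After fetch(), global n = 57. result = 57

The answer is 57.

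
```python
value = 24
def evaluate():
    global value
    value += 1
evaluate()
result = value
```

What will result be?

Step 1: value = 24 globally.
Step 2: evaluate() modifies global value: value += 1 = 25.
Step 3: result = 25

The answer is 25.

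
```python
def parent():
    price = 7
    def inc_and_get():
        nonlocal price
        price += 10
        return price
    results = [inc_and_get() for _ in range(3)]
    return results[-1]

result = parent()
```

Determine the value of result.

Step 1: price = 7.
Step 2: Three calls to inc_and_get(), each adding 10.
Step 3: Last value = 7 + 10 * 3 = 37

The answer is 37.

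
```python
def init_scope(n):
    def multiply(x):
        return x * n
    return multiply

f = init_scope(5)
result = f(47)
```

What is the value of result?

Step 1: init_scope(5) returns multiply closure with n = 5.
Step 2: f(47) computes 47 * 5 = 235.
Step 3: result = 235

The answer is 235.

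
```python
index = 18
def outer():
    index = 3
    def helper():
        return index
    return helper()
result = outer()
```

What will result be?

Step 1: index = 18 globally, but outer() defines index = 3 locally.
Step 2: helper() looks up index. Not in local scope, so checks enclosing scope (outer) and finds index = 3.
Step 3: result = 3

The answer is 3.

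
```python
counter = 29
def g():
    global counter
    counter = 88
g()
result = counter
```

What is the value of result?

Step 1: counter = 29 globally.
Step 2: g() declares global counter and sets it to 88.
Step 3: After g(), global counter = 88. result = 88

The answer is 88.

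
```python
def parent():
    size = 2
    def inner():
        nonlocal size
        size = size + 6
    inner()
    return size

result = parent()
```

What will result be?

Step 1: parent() sets size = 2.
Step 2: inner() uses nonlocal to modify size in parent's scope: size = 2 + 6 = 8.
Step 3: parent() returns the modified size = 8

The answer is 8.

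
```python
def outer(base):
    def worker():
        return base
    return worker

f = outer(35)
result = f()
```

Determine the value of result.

Step 1: outer(35) creates closure capturing base = 35.
Step 2: f() returns the captured base = 35.
Step 3: result = 35

The answer is 35.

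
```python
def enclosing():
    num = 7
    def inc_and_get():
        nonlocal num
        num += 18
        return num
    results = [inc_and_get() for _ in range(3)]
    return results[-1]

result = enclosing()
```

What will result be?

Step 1: num = 7.
Step 2: Three calls to inc_and_get(), each adding 18.
Step 3: Last value = 7 + 18 * 3 = 61

The answer is 61.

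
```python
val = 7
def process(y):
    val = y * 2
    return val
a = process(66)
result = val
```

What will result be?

Step 1: Global val = 7.
Step 2: process(66) creates local val = 66 * 2 = 132.
Step 3: Global val unchanged because no global keyword. result = 7

The answer is 7.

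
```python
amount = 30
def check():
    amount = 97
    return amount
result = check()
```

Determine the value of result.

Step 1: Global amount = 30.
Step 2: check() creates local amount = 97, shadowing the global.
Step 3: Returns local amount = 97. result = 97

The answer is 97.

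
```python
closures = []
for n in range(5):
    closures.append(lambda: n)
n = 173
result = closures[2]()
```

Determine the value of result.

Step 1: Lambdas capture the variable n by reference, not by value.
Step 2: After the loop, n is reassigned to 173.
Step 3: closures[2]() looks up the current n = 173. result = 173

The answer is 173.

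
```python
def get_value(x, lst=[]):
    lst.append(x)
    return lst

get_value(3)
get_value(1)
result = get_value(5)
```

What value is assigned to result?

Step 1: Mutable default argument gotcha! The list [] is created once.
Step 2: Each call appends to the SAME list: [3], [3, 1], [3, 1, 5].
Step 3: result = [3, 1, 5]

The answer is [3, 1, 5].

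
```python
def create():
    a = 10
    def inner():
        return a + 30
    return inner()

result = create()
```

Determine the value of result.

Step 1: create() defines a = 10.
Step 2: inner() reads a = 10 from enclosing scope, returns 10 + 30 = 40.
Step 3: result = 40

The answer is 40.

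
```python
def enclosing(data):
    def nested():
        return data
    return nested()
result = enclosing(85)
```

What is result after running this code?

Step 1: enclosing(85) binds parameter data = 85.
Step 2: nested() looks up data in enclosing scope and finds the parameter data = 85.
Step 3: result = 85

The answer is 85.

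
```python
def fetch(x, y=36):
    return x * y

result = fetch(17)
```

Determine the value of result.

Step 1: fetch(17) uses default y = 36.
Step 2: Returns 17 * 36 = 612.
Step 3: result = 612

The answer is 612.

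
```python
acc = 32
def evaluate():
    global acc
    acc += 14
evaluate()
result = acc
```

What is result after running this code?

Step 1: acc = 32 globally.
Step 2: evaluate() modifies global acc: acc += 14 = 46.
Step 3: result = 46

The answer is 46.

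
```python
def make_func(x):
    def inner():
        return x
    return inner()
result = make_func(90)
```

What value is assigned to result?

Step 1: make_func(90) binds parameter x = 90.
Step 2: inner() looks up x in enclosing scope and finds the parameter x = 90.
Step 3: result = 90

The answer is 90.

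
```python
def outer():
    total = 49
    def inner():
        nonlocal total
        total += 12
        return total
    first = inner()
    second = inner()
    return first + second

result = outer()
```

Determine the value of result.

Step 1: total starts at 49.
Step 2: First call: total = 49 + 12 = 61, returns 61.
Step 3: Second call: total = 61 + 12 = 73, returns 73.
Step 4: result = 61 + 73 = 134

The answer is 134.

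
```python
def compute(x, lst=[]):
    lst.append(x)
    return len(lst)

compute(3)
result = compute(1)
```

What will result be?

Step 1: Mutable default list persists between calls.
Step 2: First call: lst = [3], len = 1. Second call: lst = [3, 1], len = 2.
Step 3: result = 2

The answer is 2.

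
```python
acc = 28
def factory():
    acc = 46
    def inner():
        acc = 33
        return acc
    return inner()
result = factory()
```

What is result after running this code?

Step 1: Three scopes define acc: global (28), factory (46), inner (33).
Step 2: inner() has its own local acc = 33, which shadows both enclosing and global.
Step 3: result = 33 (local wins in LEGB)

The answer is 33.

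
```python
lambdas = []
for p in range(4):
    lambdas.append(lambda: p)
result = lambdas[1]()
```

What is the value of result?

Step 1: The loop creates 4 lambdas, all referencing the same variable p.
Step 2: After the loop, p = 3 (final value).
Step 3: lambdas[1]() looks up p at call time and finds 3. This is the late binding gotcha. result = 3

The answer is 3.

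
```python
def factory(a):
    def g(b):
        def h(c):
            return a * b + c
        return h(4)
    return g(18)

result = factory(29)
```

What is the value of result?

Step 1: a = 29, b = 18, c = 4.
Step 2: h() computes a * b + c = 29 * 18 + 4 = 526.
Step 3: result = 526

The answer is 526.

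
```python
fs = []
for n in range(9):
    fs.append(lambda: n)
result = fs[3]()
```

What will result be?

Step 1: The loop creates 9 lambdas, all referencing the same variable n.
Step 2: After the loop, n = 8 (final value).
Step 3: fs[3]() looks up n at call time and finds 8. This is the late binding gotcha. result = 8

The answer is 8.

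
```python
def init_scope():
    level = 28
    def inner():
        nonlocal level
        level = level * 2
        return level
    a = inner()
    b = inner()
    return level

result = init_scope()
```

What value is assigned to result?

Step 1: level starts at 28.
Step 2: First inner(): level = 28 * 2 = 56.
Step 3: Second inner(): level = 56 * 2 = 112.
Step 4: result = 112

The answer is 112.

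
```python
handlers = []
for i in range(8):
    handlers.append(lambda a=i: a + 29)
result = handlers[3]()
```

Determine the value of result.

Step 1: Default argument a=i captures i's value at definition time.
Step 2: handlers[3] was defined when i = 3, so a defaults to 3.
Step 3: result = 3 + 29 = 32 (default arg fixes the late binding issue)

The answer is 32.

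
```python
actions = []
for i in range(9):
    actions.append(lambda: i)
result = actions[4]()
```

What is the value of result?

Step 1: The loop creates 9 lambdas, all referencing the same variable i.
Step 2: After the loop, i = 8 (final value).
Step 3: actions[4]() looks up i at call time and finds 8. This is the late binding gotcha. result = 8

The answer is 8.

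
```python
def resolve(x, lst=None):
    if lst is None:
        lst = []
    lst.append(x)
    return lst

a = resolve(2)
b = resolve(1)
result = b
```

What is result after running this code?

Step 1: None default with guard creates a NEW list each call.
Step 2: a = [2] (fresh list). b = [1] (another fresh list).
Step 3: result = [1] (this is the fix for mutable default)

The answer is [1].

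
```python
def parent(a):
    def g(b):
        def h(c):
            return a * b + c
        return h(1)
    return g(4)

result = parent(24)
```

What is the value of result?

Step 1: a = 24, b = 4, c = 1.
Step 2: h() computes a * b + c = 24 * 4 + 1 = 97.
Step 3: result = 97

The answer is 97.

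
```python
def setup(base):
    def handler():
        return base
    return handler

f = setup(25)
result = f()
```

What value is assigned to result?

Step 1: setup(25) creates closure capturing base = 25.
Step 2: f() returns the captured base = 25.
Step 3: result = 25

The answer is 25.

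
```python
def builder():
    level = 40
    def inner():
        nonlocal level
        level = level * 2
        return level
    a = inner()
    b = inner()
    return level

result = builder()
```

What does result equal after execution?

Step 1: level starts at 40.
Step 2: First inner(): level = 40 * 2 = 80.
Step 3: Second inner(): level = 80 * 2 = 160.
Step 4: result = 160

The answer is 160.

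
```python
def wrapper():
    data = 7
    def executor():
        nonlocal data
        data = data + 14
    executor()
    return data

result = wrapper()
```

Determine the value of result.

Step 1: wrapper() sets data = 7.
Step 2: executor() uses nonlocal to modify data in wrapper's scope: data = 7 + 14 = 21.
Step 3: wrapper() returns the modified data = 21

The answer is 21.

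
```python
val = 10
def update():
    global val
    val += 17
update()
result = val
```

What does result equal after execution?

Step 1: val = 10 globally.
Step 2: update() modifies global val: val += 17 = 27.
Step 3: result = 27

The answer is 27.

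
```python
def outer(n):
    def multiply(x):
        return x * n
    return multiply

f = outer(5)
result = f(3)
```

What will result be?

Step 1: outer(5) returns multiply closure with n = 5.
Step 2: f(3) computes 3 * 5 = 15.
Step 3: result = 15

The answer is 15.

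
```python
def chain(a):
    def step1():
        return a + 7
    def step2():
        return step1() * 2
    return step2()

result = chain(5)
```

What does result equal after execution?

Step 1: chain(5) captures a = 5.
Step 2: step2() calls step1() which returns 5 + 7 = 12.
Step 3: step2() returns 12 * 2 = 24

The answer is 24.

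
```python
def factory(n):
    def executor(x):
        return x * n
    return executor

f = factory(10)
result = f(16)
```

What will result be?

Step 1: factory(10) creates a closure capturing n = 10.
Step 2: f(16) computes 16 * 10 = 160.
Step 3: result = 160

The answer is 160.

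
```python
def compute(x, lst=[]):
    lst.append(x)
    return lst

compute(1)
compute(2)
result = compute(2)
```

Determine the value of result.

Step 1: Mutable default argument gotcha! The list [] is created once.
Step 2: Each call appends to the SAME list: [1], [1, 2], [1, 2, 2].
Step 3: result = [1, 2, 2]

The answer is [1, 2, 2].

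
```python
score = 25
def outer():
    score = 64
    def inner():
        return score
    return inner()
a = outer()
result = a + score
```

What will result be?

Step 1: outer() has local score = 64. inner() reads from enclosing.
Step 2: outer() returns 64. Global score = 25 unchanged.
Step 3: result = 64 + 25 = 89

The answer is 89.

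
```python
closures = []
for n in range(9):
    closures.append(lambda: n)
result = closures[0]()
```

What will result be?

Step 1: The loop creates 9 lambdas, all referencing the same variable n.
Step 2: After the loop, n = 8 (final value).
Step 3: closures[0]() looks up n at call time and finds 8. This is the late binding gotcha. result = 8

The answer is 8.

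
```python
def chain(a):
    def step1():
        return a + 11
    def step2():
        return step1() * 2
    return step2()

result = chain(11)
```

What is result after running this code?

Step 1: chain(11) captures a = 11.
Step 2: step2() calls step1() which returns 11 + 11 = 22.
Step 3: step2() returns 22 * 2 = 44

The answer is 44.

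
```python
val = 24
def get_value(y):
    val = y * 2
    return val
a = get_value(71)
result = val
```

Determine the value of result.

Step 1: Global val = 24.
Step 2: get_value(71) creates local val = 71 * 2 = 142.
Step 3: Global val unchanged because no global keyword. result = 24

The answer is 24.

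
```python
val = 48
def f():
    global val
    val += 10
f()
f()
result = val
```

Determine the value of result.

Step 1: val = 48.
Step 2: First f(): val = 48 + 10 = 58.
Step 3: Second f(): val = 58 + 10 = 68. result = 68

The answer is 68.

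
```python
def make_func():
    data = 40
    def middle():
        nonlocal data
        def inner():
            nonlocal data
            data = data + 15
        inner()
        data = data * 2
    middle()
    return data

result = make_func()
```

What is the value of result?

Step 1: data = 40.
Step 2: inner() adds 15: data = 40 + 15 = 55.
Step 3: middle() doubles: data = 55 * 2 = 110.
Step 4: result = 110

The answer is 110.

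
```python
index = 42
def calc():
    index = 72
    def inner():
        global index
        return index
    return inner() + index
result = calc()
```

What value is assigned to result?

Step 1: Global index = 42. calc() shadows with local index = 72.
Step 2: inner() uses global keyword, so inner() returns global index = 42.
Step 3: calc() returns 42 + 72 = 114

The answer is 114.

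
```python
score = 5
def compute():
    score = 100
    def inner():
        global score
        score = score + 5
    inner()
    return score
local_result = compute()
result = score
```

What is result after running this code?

Step 1: Global score = 5. compute() creates local score = 100.
Step 2: inner() declares global score and adds 5: global score = 5 + 5 = 10.
Step 3: compute() returns its local score = 100 (unaffected by inner).
Step 4: result = global score = 10

The answer is 10.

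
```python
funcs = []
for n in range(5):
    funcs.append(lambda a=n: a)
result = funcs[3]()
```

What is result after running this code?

Step 1: Default argument a=n captures n's value at each iteration.
Step 2: funcs[3] captured a = 3 when n was 3.
Step 3: result = 3

The answer is 3.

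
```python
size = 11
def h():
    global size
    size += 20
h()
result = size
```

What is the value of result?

Step 1: size = 11 globally.
Step 2: h() modifies global size: size += 20 = 31.
Step 3: result = 31

The answer is 31.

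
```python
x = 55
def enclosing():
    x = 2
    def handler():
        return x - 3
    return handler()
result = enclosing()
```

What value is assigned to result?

Step 1: enclosing() shadows global x with x = 2.
Step 2: handler() finds x = 2 in enclosing scope, computes 2 - 3 = -1.
Step 3: result = -1

The answer is -1.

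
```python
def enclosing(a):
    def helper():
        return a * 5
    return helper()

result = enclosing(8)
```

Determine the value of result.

Step 1: enclosing(8) binds parameter a = 8.
Step 2: helper() accesses a = 8 from enclosing scope.
Step 3: result = 8 * 5 = 40

The answer is 40.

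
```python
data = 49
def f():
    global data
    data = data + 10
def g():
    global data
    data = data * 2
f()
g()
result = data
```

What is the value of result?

Step 1: data = 49.
Step 2: f() adds 10: data = 49 + 10 = 59.
Step 3: g() doubles: data = 59 * 2 = 118.
Step 4: result = 118

The answer is 118.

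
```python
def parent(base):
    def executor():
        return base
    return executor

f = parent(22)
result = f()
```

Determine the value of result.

Step 1: parent(22) creates closure capturing base = 22.
Step 2: f() returns the captured base = 22.
Step 3: result = 22

The answer is 22.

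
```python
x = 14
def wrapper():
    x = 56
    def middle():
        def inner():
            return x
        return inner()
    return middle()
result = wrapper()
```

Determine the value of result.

Step 1: wrapper() defines x = 56. middle() and inner() have no local x.
Step 2: inner() checks local (none), enclosing middle() (none), enclosing wrapper() and finds x = 56.
Step 3: result = 56

The answer is 56.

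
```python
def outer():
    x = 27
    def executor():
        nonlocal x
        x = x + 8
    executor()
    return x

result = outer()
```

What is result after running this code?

Step 1: outer() sets x = 27.
Step 2: executor() uses nonlocal to modify x in outer's scope: x = 27 + 8 = 35.
Step 3: outer() returns the modified x = 35

The answer is 35.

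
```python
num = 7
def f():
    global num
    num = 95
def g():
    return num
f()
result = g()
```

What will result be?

Step 1: num = 7.
Step 2: f() sets global num = 95.
Step 3: g() reads global num = 95. result = 95

The answer is 95.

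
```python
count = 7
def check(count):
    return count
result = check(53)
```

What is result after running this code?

Step 1: Global count = 7.
Step 2: check(53) takes parameter count = 53, which shadows the global.
Step 3: result = 53

The answer is 53.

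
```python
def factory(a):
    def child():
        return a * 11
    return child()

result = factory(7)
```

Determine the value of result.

Step 1: factory(7) binds parameter a = 7.
Step 2: child() accesses a = 7 from enclosing scope.
Step 3: result = 7 * 11 = 77

The answer is 77.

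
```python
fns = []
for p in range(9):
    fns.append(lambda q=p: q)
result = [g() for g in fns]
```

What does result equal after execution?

Step 1: Default arg q=p captures p at each iteration.
Step 2: Each lambda has its own default: 0, 1, ..., 8.
Step 3: result = [0, 1, 2, 3, 4, 5, 6, 7, 8]

The answer is [0, 1, 2, 3, 4, 5, 6, 7, 8].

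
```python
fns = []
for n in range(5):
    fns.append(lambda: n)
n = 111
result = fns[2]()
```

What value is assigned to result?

Step 1: Lambdas capture the variable n by reference, not by value.
Step 2: After the loop, n is reassigned to 111.
Step 3: fns[2]() looks up the current n = 111. result = 111

The answer is 111.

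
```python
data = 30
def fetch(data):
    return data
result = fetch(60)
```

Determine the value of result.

Step 1: Global data = 30.
Step 2: fetch(60) takes parameter data = 60, which shadows the global.
Step 3: result = 60

The answer is 60.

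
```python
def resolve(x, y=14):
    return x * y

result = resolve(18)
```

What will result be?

Step 1: resolve(18) uses default y = 14.
Step 2: Returns 18 * 14 = 252.
Step 3: result = 252

The answer is 252.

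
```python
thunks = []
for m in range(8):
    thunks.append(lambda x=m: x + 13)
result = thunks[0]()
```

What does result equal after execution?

Step 1: Default argument x=m captures m's value at definition time.
Step 2: thunks[0] was defined when m = 0, so x defaults to 0.
Step 3: result = 0 + 13 = 13 (default arg fixes the late binding issue)

The answer is 13.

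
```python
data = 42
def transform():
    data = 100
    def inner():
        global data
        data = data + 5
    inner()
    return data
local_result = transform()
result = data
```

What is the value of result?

Step 1: Global data = 42. transform() creates local data = 100.
Step 2: inner() declares global data and adds 5: global data = 42 + 5 = 47.
Step 3: transform() returns its local data = 100 (unaffected by inner).
Step 4: result = global data = 47

The answer is 47.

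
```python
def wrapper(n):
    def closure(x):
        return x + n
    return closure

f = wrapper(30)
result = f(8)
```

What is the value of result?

Step 1: wrapper(30) creates a closure that captures n = 30.
Step 2: f(8) calls the closure with x = 8, returning 8 + 30 = 38.
Step 3: result = 38

The answer is 38.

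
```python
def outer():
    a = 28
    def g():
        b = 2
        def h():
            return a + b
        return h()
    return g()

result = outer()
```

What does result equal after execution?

Step 1: outer() defines a = 28. g() defines b = 2.
Step 2: h() accesses both from enclosing scopes: a = 28, b = 2.
Step 3: result = 28 + 2 = 30

The answer is 30.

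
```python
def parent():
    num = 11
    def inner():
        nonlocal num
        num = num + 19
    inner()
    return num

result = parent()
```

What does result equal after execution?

Step 1: parent() sets num = 11.
Step 2: inner() uses nonlocal to modify num in parent's scope: num = 11 + 19 = 30.
Step 3: parent() returns the modified num = 30

The answer is 30.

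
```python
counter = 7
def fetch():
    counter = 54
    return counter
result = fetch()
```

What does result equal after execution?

Step 1: Global counter = 7.
Step 2: fetch() creates local counter = 54, shadowing the global.
Step 3: Returns local counter = 54. result = 54

The answer is 54.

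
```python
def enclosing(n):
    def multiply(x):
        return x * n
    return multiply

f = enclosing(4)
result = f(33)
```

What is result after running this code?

Step 1: enclosing(4) returns multiply closure with n = 4.
Step 2: f(33) computes 33 * 4 = 132.
Step 3: result = 132

The answer is 132.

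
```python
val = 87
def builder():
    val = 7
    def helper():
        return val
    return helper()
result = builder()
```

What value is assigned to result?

Step 1: val = 87 globally, but builder() defines val = 7 locally.
Step 2: helper() looks up val. Not in local scope, so checks enclosing scope (builder) and finds val = 7.
Step 3: result = 7

The answer is 7.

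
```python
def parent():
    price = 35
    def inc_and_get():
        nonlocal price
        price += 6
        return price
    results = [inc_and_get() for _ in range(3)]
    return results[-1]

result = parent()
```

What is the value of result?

Step 1: price = 35.
Step 2: Three calls to inc_and_get(), each adding 6.
Step 3: Last value = 35 + 6 * 3 = 53

The answer is 53.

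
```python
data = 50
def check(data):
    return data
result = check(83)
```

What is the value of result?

Step 1: Global data = 50.
Step 2: check(83) takes parameter data = 83, which shadows the global.
Step 3: result = 83

The answer is 83.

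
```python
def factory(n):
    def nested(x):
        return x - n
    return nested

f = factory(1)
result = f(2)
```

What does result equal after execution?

Step 1: factory(1) creates a closure capturing n = 1.
Step 2: f(2) computes 2 - 1 = 1.
Step 3: result = 1

The answer is 1.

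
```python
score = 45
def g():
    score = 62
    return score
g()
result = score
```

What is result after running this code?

Step 1: Global score = 45.
Step 2: g() creates local score = 62 (shadow, not modification).
Step 3: After g() returns, global score is unchanged. result = 45

The answer is 45.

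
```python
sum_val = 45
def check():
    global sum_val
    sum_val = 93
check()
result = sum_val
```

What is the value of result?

Step 1: sum_val = 45 globally.
Step 2: check() declares global sum_val and sets it to 93.
Step 3: After check(), global sum_val = 93. result = 93

The answer is 93.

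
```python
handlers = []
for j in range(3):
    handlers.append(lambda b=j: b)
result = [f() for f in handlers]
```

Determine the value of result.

Step 1: Default arg b=j captures j at each iteration.
Step 2: Each lambda has its own default: 0, 1, ..., 2.
Step 3: result = [0, 1, 2]

The answer is [0, 1, 2].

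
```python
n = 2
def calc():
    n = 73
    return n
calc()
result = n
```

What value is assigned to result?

Step 1: n = 2 globally.
Step 2: calc() creates a LOCAL n = 73 (no global keyword!).
Step 3: The global n is unchanged. result = 2

The answer is 2.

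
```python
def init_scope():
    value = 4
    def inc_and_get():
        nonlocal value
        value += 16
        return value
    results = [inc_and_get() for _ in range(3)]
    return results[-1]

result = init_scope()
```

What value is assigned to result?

Step 1: value = 4.
Step 2: Three calls to inc_and_get(), each adding 16.
Step 3: Last value = 4 + 16 * 3 = 52

The answer is 52.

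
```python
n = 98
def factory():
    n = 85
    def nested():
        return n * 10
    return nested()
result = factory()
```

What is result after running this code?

Step 1: factory() shadows global n with n = 85.
Step 2: nested() finds n = 85 in enclosing scope, computes 85 * 10 = 850.
Step 3: result = 850

The answer is 850.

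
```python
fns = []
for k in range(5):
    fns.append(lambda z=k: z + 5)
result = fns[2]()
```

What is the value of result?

Step 1: Default argument z=k captures k's value at definition time.
Step 2: fns[2] was defined when k = 2, so z defaults to 2.
Step 3: result = 2 + 5 = 7 (default arg fixes the late binding issue)

The answer is 7.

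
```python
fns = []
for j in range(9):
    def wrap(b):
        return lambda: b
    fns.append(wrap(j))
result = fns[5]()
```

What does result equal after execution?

Step 1: wrap(j) creates a new scope capturing b = j at call time.
Step 2: fns[5] = wrap(5), so its lambda captures b = 5.
Step 3: result = 5 (closure factory fixes late binding)

The answer is 5.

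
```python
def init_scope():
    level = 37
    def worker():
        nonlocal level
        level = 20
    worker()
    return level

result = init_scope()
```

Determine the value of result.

Step 1: init_scope() sets level = 37.
Step 2: worker() uses nonlocal to reassign level = 20.
Step 3: result = 20

The answer is 20.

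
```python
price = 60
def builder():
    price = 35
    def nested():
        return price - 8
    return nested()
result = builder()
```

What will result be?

Step 1: builder() shadows global price with price = 35.
Step 2: nested() finds price = 35 in enclosing scope, computes 35 - 8 = 27.
Step 3: result = 27

The answer is 27.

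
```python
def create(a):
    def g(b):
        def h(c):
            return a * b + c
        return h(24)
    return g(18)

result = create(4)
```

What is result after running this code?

Step 1: a = 4, b = 18, c = 24.
Step 2: h() computes a * b + c = 4 * 18 + 24 = 96.
Step 3: result = 96

The answer is 96.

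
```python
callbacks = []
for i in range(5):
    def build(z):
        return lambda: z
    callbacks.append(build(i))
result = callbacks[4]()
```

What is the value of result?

Step 1: build(i) creates a new scope capturing z = i at call time.
Step 2: callbacks[4] = build(4), so its lambda captures z = 4.
Step 3: result = 4 (closure factory fixes late binding)

The answer is 4.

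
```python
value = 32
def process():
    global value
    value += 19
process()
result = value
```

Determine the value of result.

Step 1: value = 32 globally.
Step 2: process() modifies global value: value += 19 = 51.
Step 3: result = 51

The answer is 51.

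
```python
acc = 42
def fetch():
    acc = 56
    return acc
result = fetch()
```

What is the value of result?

Step 1: Global acc = 42.
Step 2: fetch() creates local acc = 56, shadowing the global.
Step 3: Returns local acc = 56. result = 56

The answer is 56.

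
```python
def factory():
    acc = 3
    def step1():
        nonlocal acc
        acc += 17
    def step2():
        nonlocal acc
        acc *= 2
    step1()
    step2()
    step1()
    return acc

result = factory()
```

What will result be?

Step 1: acc = 3.
Step 2: step1(): acc = 3 + 17 = 20.
Step 3: step2(): acc = 20 * 2 = 40.
Step 4: step1(): acc = 40 + 17 = 57. result = 57

The answer is 57.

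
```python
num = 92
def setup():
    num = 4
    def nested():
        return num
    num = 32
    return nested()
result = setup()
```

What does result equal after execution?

Step 1: setup() sets num = 4, then later num = 32.
Step 2: nested() is called after num is reassigned to 32. Closures capture variables by reference, not by value.
Step 3: result = 32

The answer is 32.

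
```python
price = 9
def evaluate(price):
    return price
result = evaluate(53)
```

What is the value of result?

Step 1: Global price = 9.
Step 2: evaluate(53) takes parameter price = 53, which shadows the global.
Step 3: result = 53

The answer is 53.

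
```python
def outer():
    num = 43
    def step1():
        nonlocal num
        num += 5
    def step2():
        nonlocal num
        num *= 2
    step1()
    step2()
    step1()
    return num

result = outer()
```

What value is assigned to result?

Step 1: num = 43.
Step 2: step1(): num = 43 + 5 = 48.
Step 3: step2(): num = 48 * 2 = 96.
Step 4: step1(): num = 96 + 5 = 101. result = 101

The answer is 101.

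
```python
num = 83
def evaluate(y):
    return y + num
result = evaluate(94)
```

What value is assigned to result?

Step 1: num = 83 is defined globally.
Step 2: evaluate(94) uses parameter y = 94 and looks up num from global scope = 83.
Step 3: result = 94 + 83 = 177

The answer is 177.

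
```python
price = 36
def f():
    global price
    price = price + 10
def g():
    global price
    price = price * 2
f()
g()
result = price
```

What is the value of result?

Step 1: price = 36.
Step 2: f() adds 10: price = 36 + 10 = 46.
Step 3: g() doubles: price = 46 * 2 = 92.
Step 4: result = 92

The answer is 92.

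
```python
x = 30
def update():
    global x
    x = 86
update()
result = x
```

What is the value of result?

Step 1: x = 30 globally.
Step 2: update() declares global x and sets it to 86.
Step 3: After update(), global x = 86. result = 86

The answer is 86.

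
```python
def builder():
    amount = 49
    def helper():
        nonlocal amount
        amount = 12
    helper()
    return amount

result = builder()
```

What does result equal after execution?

Step 1: builder() sets amount = 49.
Step 2: helper() uses nonlocal to reassign amount = 12.
Step 3: result = 12

The answer is 12.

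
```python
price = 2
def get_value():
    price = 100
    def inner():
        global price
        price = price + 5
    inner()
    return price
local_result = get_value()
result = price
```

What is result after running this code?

Step 1: Global price = 2. get_value() creates local price = 100.
Step 2: inner() declares global price and adds 5: global price = 2 + 5 = 7.
Step 3: get_value() returns its local price = 100 (unaffected by inner).
Step 4: result = global price = 7

The answer is 7.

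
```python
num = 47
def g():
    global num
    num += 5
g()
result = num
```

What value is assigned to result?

Step 1: num = 47 globally.
Step 2: g() modifies global num: num += 5 = 52.
Step 3: result = 52

The answer is 52.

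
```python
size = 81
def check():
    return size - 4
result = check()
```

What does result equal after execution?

Step 1: size = 81 is defined globally.
Step 2: check() looks up size from global scope = 81, then computes 81 - 4 = 77.
Step 3: result = 77

The answer is 77.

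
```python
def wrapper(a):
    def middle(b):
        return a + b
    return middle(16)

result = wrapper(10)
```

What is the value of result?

Step 1: wrapper(10) passes a = 10.
Step 2: middle(16) has b = 16, reads a = 10 from enclosing.
Step 3: result = 10 + 16 = 26

The answer is 26.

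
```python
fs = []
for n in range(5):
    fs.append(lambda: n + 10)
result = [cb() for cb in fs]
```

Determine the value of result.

Step 1: All lambdas capture n by reference. After the loop, n = 4.
Step 2: Each call returns 4 + 10 = 14.
Step 3: result = [14, 14, 14, 14, 14]

The answer is [14, 14, 14, 14, 14].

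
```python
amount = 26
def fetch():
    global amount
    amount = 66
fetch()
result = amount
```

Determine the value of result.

Step 1: amount = 26 globally.
Step 2: fetch() declares global amount and sets it to 66.
Step 3: After fetch(), global amount = 66. result = 66

The answer is 66.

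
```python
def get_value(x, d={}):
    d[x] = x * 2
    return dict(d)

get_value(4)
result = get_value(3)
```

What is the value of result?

Step 1: Mutable default dict is shared across calls.
Step 2: First call adds 4: 8. Second call adds 3: 6.
Step 3: result = {4: 8, 3: 6}

The answer is {4: 8, 3: 6}.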